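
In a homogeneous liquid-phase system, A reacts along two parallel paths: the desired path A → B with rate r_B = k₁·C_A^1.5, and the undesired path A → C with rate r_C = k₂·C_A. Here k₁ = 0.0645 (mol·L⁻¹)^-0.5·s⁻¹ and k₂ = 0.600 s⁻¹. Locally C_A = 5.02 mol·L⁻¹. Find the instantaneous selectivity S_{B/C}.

0.241

S_{B/C} = r_B/r_C = (k₁·C_A^1.5)/(k₂·C_A) = (k₁/k₂)·C_A^0.5.
= (0.0645×5.020^1.5) / (0.600×5.020) = 0.7255/3.012 = 0.241.
Since the desired path is higher order in A, keeping C_A high (PFR or concentrated feed) favours B.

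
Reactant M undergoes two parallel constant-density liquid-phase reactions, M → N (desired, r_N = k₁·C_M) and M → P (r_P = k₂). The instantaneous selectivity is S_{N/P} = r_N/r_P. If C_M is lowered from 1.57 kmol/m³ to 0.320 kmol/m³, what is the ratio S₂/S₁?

0.204

S_{N/P} = (k₁/k₂)·C_M, so S₂/S₁ = (C_{M,2}/C_{M,1}).
= 0.320/1.57 = 0.204.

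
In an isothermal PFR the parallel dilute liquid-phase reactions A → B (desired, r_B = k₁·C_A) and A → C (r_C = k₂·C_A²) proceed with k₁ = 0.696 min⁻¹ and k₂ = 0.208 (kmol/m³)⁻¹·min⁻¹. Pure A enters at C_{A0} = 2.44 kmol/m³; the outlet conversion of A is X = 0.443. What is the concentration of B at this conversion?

C_A = C_{A0}(1−X) = 1.359 kmol/m³.
Along a PFR/batch, dC_B/dC_A = −r_B/(r_B+r_C) = −k₁/(k₁+k₂·C_A).
Integrating from C_{A0} to C_A: C_B = (0.696/0.208)·ln[(0.696+0.208·2.44)/(0.696+0.208·1.36)] = 3.346·ln(1.204/0.9787) = 0.6920 kmol/m³.

0.692 kmol/m³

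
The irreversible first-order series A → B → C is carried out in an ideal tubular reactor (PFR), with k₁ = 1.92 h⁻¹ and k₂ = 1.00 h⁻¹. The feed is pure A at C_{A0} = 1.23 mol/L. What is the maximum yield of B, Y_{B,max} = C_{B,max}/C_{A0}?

0.492

Evaluating C_B at τ_opt = ln(k₂/k₁)/(k₂−k₁) gives C_{B,max}/C_{A0} = (k₁/k₂)^[k₂/(k₂−k₁)].
= (1.92/1.00)^(1.00/(1.00−1.92)) = (1.920)^(-1.087) = 0.4921.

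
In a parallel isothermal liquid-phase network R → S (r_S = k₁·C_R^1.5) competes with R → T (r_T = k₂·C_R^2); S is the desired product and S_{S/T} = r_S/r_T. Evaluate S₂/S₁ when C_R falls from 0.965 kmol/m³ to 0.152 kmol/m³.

S_{S/T} = (k₁/k₂)·C_R^-0.5, so S₂/S₁ = (C_{R,2}/C_{R,1})^-0.5.
= (0.152/0.965)^(-0.5) = (0.1575)^(-0.5) = 2.52.
Selectivity toward S rises as C_R falls — low-concentration operation is favoured.

2.52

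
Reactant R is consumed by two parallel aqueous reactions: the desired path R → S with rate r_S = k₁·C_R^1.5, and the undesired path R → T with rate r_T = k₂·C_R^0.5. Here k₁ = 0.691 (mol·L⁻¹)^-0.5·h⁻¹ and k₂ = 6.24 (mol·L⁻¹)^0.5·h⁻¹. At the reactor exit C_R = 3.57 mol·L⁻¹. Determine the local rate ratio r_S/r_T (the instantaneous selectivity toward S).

0.395

S_{S/T} = r_S/r_T = (k₁·C_R^1.5)/(k₂·C_R^0.5) = (k₁/k₂)·C_R.
= (0.691×3.570^1.5) / (6.24×3.570^0.5) = 4.661/11.79 = 0.395.
Since the desired path is higher order in R, keeping C_R high (PFR or concentrated feed) favours S.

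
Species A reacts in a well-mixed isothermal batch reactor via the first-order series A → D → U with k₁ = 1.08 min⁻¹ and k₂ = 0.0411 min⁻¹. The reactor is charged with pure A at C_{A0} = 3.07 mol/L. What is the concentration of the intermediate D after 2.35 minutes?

2.65 mol/L

Solving the coupled first-order balances gives C_D(t) = [k₁/(k₂−k₁)]·C_{A0}·(e^(−k₁t) − e^(−k₂t)).
e^(−k₁t) = e^(−1.08×2.35) = e^(−2.538) = 0.07902; e^(−k₂t) = e^(−0.09659) = 0.9079.
C_D = 1.08×3.07/(0.0411−1.08) × (0.07902−0.9079) = (-3.191)×(-0.8289) = 2.645 mol/L.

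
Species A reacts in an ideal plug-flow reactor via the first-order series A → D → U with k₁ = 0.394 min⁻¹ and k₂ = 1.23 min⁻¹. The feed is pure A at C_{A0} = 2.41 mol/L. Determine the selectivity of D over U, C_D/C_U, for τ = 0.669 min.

2.03

For first-order series with pure A initially, C_D(τ) = k₁C_{A0}/(k₂−k₁)·(e^(−k₁τ) − e^(−k₂τ)).
e^(−k₁τ) = e^(−0.394×0.669) = e^(−0.2636) = 0.7683; e^(−k₂τ) = e^(−0.8229) = 0.4392.
C_D = 0.394×2.41/(1.23−0.394) × (0.7683−0.4392) = 1.136×0.3291 = 0.3738 mol/L.
C_A = C_{A0}e^(−k₁τ) = 1.852 mol/L, so C_U = C_{A0}−C_A−C_D = 0.1846 mol/L; C_D/C_U = 2.03.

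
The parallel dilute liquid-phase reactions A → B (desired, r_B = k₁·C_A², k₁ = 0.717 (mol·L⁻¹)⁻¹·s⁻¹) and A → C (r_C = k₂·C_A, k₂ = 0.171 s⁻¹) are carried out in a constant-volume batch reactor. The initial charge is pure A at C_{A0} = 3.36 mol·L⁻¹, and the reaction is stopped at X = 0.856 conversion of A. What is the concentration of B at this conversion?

C_A = C_{A0}(1−X) = 0.4838 mol·L⁻¹.
Along a PFR/batch, dC_C/dC_A = −r_C/(r_B+r_C) = −k₂/(k₂+k₁·C_A).
Integrating from C_{A0} to C_A: C_C = (0.171/0.717)·ln[(0.171+0.717·3.36)/(0.171+0.717·0.484)] = 0.2385·ln(2.580/0.5179) = 0.3830 mol·L⁻¹.
Then C_B = (C_{A0}−C_A) − C_C = 2.876 − 0.3830 = 2.493 mol·L⁻¹.

2.49 mol·L⁻¹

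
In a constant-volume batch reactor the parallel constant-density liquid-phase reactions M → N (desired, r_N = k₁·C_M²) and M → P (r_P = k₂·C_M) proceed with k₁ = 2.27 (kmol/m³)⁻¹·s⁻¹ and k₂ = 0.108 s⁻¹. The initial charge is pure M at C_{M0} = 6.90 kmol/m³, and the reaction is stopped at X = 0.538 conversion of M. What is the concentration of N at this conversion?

3.68 kmol/m³

C_M = C_{M0}(1−X) = 3.188 kmol/m³.
Along a PFR/batch, dC_P/dC_M = −r_P/(r_N+r_P) = −k₂/(k₂+k₁·C_M).
Integrating from C_{M0} to C_M: C_P = (0.108/2.27)·ln[(0.108+2.27·6.90)/(0.108+2.27·3.19)] = 0.04758·ln(15.77/7.344) = 0.03636 kmol/m³.
Then C_N = (C_{M0}−C_M) − C_P = 3.712 − 0.03636 = 3.676 kmol/m³.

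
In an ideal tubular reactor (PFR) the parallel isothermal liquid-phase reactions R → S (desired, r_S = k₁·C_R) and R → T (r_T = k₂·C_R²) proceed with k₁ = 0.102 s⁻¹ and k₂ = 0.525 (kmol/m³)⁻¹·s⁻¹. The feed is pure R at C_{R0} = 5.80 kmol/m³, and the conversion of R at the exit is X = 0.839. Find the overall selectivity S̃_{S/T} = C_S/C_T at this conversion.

0.0715

C_R = C_{R0}(1−X) = 0.9338 kmol/m³.
Along a PFR/batch, dC_S/dC_R = −r_S/(r_S+r_T) = −k₁/(k₁+k₂·C_R).
Integrating from C_{R0} to C_R: C_S = (0.102/0.525)·ln[(0.102+0.525·5.80)/(0.102+0.525·0.934)] = 0.1943·ln(3.147/0.5922) = 0.3245 kmol/m³.
C_T = (C_{R0}−C_R)−C_S = 4.542 kmol/m³; S̃_{S/T} = 0.3245/4.542 = 0.0715.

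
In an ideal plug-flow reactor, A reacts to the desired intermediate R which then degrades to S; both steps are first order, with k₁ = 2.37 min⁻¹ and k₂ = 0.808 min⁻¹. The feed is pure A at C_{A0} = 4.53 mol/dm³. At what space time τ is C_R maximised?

Setting dC_R/dτ = 0 gives τ_opt = ln(k₂/k₁)/(k₂−k₁).
= ln(0.808/2.37)/(0.808−2.37) = ln(0.3409)/-1.562 = -1.076/-1.562 = 0.689 min.

0.689 min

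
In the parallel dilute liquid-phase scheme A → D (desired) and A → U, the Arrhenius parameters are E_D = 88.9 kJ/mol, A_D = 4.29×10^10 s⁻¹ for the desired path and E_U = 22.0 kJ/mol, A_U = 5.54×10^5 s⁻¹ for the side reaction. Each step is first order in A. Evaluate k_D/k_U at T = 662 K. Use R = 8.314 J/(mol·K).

0.407

With equal orders, S_{D/U} = k_D/k_U = (A_D/A_U)·exp[(E_U−E_D)/(RT)].
(E_U−E_D)/(RT) = (22.0−88.9)×10³/(8.314×662) = -66900/5504 = -12.16.
k_D/k_U = (4.29×10^10/5.54×10^5)·exp(-12.16) = 77437 × 5.262×10^-6 = 0.407.
Since E_D > E_U, raising the temperature improves selectivity toward D.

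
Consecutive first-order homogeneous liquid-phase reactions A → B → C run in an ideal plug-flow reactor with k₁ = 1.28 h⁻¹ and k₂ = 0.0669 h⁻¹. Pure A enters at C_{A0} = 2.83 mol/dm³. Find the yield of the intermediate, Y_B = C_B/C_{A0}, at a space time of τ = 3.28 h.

0.831

Solving the coupled first-order balances gives C_B(τ) = [k₁/(k₂−k₁)]·C_{A0}·(e^(−k₁τ) − e^(−k₂τ)).
e^(−k₁τ) = e^(−1.28×3.28) = e^(−4.198) = 0.01502; e^(−k₂τ) = e^(−0.2194) = 0.8030.
C_B = 1.28×2.83/(0.0669−1.28) × (0.01502−0.8030) = (-2.986)×(-0.7880) = 2.353 mol/dm³.
Y_B = C_B/C_{A0} = 2.353/2.83 = 0.831.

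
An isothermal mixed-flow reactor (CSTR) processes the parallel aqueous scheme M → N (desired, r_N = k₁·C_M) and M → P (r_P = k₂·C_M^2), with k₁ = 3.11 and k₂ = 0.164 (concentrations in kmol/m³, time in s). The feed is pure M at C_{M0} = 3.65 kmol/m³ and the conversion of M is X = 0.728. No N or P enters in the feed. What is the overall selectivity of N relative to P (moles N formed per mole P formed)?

19.1

Exit C_M = C_{M0}(1−X) = 3.65×0.272 = 0.9928 kmol/m³.
In a CSTR the entire volume is at exit conditions, so r_N = 3.11×0.9928 = 3.088 and r_P = 0.164×0.9928^2 = 0.1616.
Overall selectivity = C_N/C_P = r_Nτ/(r_Pτ) = r_N/r_P = 19.1.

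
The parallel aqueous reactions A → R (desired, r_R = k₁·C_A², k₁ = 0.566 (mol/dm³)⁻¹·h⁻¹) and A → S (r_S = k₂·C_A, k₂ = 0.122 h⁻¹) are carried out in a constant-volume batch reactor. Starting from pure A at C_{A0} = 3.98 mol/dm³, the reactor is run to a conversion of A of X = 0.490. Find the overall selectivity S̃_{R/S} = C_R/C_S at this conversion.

13.5

C_A = C_{A0}(1−X) = 2.030 mol/dm³.
Along a PFR/batch, dC_S/dC_A = −r_S/(r_R+r_S) = −k₂/(k₂+k₁·C_A).
Integrating from C_{A0} to C_A: C_S = (0.122/0.566)·ln[(0.122+0.566·3.98)/(0.122+0.566·2.03)] = 0.2155·ln(2.375/1.271) = 0.1348 mol/dm³.
Then C_R = (C_{A0}−C_A) − C_S = 1.950 − 0.1348 = 1.815 mol/dm³.
S̃_{R/S} = C_R/C_S = 1.815/0.1348 = 13.5.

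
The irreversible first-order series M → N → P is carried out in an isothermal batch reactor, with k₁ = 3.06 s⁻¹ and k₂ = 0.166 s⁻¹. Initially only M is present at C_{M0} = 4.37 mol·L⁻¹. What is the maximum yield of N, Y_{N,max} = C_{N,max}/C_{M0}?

At the optimum, C_{N,max}/C_{M0} = (k₁/k₂)^[k₂/(k₂−k₁)].
= (3.06/0.166)^(0.166/(0.166−3.06)) = (18.43)^(-0.05736) = 0.8461.

0.846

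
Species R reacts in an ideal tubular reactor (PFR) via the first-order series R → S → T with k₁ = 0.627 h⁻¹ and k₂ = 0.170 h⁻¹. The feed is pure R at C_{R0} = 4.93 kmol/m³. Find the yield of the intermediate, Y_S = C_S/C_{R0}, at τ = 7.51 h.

0.370

The intermediate concentration in a first-order A→B→C sequence is C_S = k₁C_{R0}(e^(−k₁τ) − e^(−k₂τ))/(k₂−k₁).
e^(−k₁τ) = e^(−0.627×7.51) = e^(−4.709) = 0.009016; e^(−k₂τ) = e^(−1.277) = 0.2790.
C_S = 0.627×4.93/(0.170−0.627) × (0.009016−0.2790) = (-6.764)×(-0.2699) = 1.826 kmol/m³.
Y_S = C_S/C_{R0} = 1.826/4.93 = 0.370.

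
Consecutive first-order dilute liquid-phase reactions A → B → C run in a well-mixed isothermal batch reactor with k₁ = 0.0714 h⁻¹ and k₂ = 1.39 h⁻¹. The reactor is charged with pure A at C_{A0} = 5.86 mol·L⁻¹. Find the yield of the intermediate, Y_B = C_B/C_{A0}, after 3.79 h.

0.0410

Solving the coupled first-order balances gives C_B(t) = [k₁/(k₂−k₁)]·C_{A0}·(e^(−k₁t) − e^(−k₂t)).
e^(−k₁t) = e^(−0.0714×3.79) = e^(−0.2706) = 0.7629; e^(−k₂t) = e^(−5.268) = 0.005153.
C_B = 0.0714×5.86/(1.39−0.0714) × (0.7629−0.005153) = 0.3173×0.7578 = 0.2404 mol·L⁻¹.
Y_B = C_B/C_{A0} = 0.2404/5.86 = 0.0410.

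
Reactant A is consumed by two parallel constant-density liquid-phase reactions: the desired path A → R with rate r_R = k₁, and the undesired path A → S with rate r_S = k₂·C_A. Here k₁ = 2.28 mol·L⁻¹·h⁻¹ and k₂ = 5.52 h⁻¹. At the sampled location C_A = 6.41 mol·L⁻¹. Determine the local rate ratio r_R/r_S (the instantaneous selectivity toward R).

0.0644

S_{R/S} = r_R/r_S = (k₁)/(k₂·C_A) = (k₁/k₂)·C_A⁻¹.
= (2.28) / (5.52×6.410) = 2.280/35.38 = 0.0644.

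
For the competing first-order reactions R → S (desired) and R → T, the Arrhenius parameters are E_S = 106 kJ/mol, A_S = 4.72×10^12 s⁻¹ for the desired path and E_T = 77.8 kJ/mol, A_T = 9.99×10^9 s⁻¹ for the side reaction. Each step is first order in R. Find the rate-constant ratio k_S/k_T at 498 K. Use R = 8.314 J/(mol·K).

k_S/k_T = (A_S/A_T)·exp[−(E_S−E_T)/(RT)] = (A_S/A_T)·exp[(E_T−E_S)/(RT)].
(E_T−E_S)/(RT) = (77.8−106)×10³/(8.314×498) = -28200/4140 = -6.811.
k_S/k_T = (4.72×10^12/9.99×10^9)·exp(-6.811) = 472.5 × 0.001102 = 0.520.

0.520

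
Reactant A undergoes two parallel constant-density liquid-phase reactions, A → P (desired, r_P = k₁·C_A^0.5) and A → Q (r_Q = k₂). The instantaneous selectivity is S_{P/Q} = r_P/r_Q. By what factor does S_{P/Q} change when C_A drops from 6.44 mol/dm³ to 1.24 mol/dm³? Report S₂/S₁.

S_{P/Q} = (k₁/k₂)·C_A^0.5, so S₂/S₁ = (C_{A,2}/C_{A,1})^0.5.
= (1.24/6.44)^0.5 = (0.1925)^0.5 = 0.439.
Selectivity toward P falls as C_A falls — high-concentration operation is favoured.

0.439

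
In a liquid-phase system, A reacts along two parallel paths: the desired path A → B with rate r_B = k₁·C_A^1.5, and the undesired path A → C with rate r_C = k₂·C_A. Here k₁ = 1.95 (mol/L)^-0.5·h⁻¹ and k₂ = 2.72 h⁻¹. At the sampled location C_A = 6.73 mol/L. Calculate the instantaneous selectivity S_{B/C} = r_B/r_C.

1.86

S_{B/C} = r_B/r_C = (k₁·C_A^1.5)/(k₂·C_A) = (k₁/k₂)·C_A^0.5.
= (1.95×6.730^1.5) / (2.72×6.730) = 34.05/18.31 = 1.86.
Since the desired path is higher order in A, keeping C_A high (PFR or concentrated feed) favours B.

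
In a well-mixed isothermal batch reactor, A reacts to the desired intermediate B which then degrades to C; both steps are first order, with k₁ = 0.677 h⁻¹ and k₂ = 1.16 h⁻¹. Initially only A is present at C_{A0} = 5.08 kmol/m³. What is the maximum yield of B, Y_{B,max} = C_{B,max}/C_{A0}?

0.274

At the optimum, C_{B,max}/C_{A0} = (k₁/k₂)^[k₂/(k₂−k₁)].
= (0.677/1.16)^(1.16/(1.16−0.677)) = (0.5836)^(2.402) = 0.2744.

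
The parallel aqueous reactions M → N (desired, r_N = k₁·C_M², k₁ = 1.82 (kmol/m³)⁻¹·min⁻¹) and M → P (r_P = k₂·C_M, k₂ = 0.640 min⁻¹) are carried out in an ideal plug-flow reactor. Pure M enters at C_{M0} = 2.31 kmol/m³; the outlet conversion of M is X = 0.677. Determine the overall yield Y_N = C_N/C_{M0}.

C_M = C_{M0}(1−X) = 0.7461 kmol/m³.
Along a PFR/batch, dC_P/dC_M = −r_P/(r_N+r_P) = −k₂/(k₂+k₁·C_M).
Integrating from C_{M0} to C_M: C_P = (0.640/1.82)·ln[(0.640+1.82·2.31)/(0.640+1.82·0.746)] = 0.3516·ln(4.844/1.998) = 0.3114 kmol/m³.
Then C_N = (C_{M0}−C_M) − C_P = 1.564 − 0.3114 = 1.252 kmol/m³.
Y_N = C_N/C_{M0} = 1.252/2.31 = 0.542.

0.542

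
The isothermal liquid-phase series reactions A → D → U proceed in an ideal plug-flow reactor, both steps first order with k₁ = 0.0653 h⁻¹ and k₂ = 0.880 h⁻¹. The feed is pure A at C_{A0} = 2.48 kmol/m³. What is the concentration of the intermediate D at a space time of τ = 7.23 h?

0.124 kmol/m³

The intermediate concentration in a first-order A→B→C sequence is C_D = k₁C_{A0}(e^(−k₁τ) − e^(−k₂τ))/(k₂−k₁).
e^(−k₁τ) = e^(−0.0653×7.23) = e^(−0.4721) = 0.6237; e^(−k₂τ) = e^(−6.362) = 0.001725.
C_D = 0.0653×2.48/(0.880−0.0653) × (0.6237−0.001725) = 0.1988×0.6220 = 0.1236 kmol/m³.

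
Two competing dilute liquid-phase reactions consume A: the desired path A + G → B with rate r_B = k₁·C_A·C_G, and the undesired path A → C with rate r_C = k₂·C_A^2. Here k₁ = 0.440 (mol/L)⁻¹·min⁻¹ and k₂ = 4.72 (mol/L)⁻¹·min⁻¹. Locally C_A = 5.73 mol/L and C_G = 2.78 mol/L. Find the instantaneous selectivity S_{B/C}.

0.0452

S_{B/C} = r_B/r_C = (k₁·C_A·C_G)/(k₂·C_A^2) = (k₁/k₂)·C_A⁻¹·C_G.
= (0.440×5.730×2.780) / (4.72×5.730^2) = 7.009/155.0 = 0.0452.
The undesired path is higher order in A, so low C_A (CSTR or dilute feed) favours B.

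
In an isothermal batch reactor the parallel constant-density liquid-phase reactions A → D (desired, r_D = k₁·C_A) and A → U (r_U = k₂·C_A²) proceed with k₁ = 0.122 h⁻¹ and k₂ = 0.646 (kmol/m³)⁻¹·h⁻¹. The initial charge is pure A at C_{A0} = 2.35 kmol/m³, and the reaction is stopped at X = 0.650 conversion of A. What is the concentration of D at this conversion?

C_A = C_{A0}(1−X) = 0.8225 kmol/m³.
Along a PFR/batch, dC_D/dC_A = −r_D/(r_D+r_U) = −k₁/(k₁+k₂·C_A).
Integrating from C_{A0} to C_A: C_D = (0.122/0.646)·ln[(0.122+0.646·2.35)/(0.122+0.646·0.823)] = 0.1889·ln(1.640/0.6533) = 0.1738 kmol/m³.

0.174 kmol/m³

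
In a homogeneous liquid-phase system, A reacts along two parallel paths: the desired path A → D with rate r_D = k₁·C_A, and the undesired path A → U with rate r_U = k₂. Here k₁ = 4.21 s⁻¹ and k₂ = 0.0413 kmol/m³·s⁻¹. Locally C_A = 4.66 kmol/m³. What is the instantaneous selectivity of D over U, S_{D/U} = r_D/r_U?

S_{D/U} = r_D/r_U = (k₁·C_A)/(k₂) = (k₁/k₂)·C_A.
= (4.21×4.660) / (0.0413) = 19.62/0.04130 = 475.

475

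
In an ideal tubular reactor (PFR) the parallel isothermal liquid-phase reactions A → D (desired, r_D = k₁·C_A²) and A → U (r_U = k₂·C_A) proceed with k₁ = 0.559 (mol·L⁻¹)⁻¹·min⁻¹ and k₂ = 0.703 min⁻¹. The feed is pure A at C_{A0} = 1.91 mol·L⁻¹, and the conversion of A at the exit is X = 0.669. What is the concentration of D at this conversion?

C_A = C_{A0}(1−X) = 0.6322 mol·L⁻¹.
Along a PFR/batch, dC_U/dC_A = −r_U/(r_D+r_U) = −k₂/(k₂+k₁·C_A).
Integrating from C_{A0} to C_A: C_U = (0.703/0.559)·ln[(0.703+0.559·1.91)/(0.703+0.559·0.632)] = 1.258·ln(1.771/1.056) = 0.6495 mol·L⁻¹.
Then C_D = (C_{A0}−C_A) − C_U = 1.278 − 0.6495 = 0.6282 mol·L⁻¹.

0.628 mol·L⁻¹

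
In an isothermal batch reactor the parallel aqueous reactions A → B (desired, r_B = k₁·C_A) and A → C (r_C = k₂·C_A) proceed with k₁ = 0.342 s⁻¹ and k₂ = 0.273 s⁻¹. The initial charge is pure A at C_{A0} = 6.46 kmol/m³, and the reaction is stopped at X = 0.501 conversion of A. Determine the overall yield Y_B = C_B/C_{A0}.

0.279

C_A = C_{A0}(1−X) = 3.224 kmol/m³.
Both paths are first order in A, so the instantaneous fraction to B is constant: dC_B/d(−C_A) = k₁/(k₁+k₂) = 0.5561.
C_B = 0.5561·(C_{A0}−C_A) = 0.5561×3.236 = 1.80 kmol/m³.
Y_B = C_B/C_{A0} = 1.800/6.46 = 0.279.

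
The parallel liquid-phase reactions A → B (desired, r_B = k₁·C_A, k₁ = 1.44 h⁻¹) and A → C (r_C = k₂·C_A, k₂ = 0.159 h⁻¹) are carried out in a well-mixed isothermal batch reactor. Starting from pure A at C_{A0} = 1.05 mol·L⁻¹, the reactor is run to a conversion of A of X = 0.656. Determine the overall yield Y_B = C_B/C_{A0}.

0.591

C_A = C_{A0}(1−X) = 0.3612 mol·L⁻¹.
Both paths are first order in A, so the instantaneous fraction to B is constant: dC_B/d(−C_A) = k₁/(k₁+k₂) = 0.9006.
C_B = 0.9006·(C_{A0}−C_A) = 0.9006×0.6888 = 0.620 mol·L⁻¹.
Y_B = C_B/C_{A0} = 0.6203/1.05 = 0.591.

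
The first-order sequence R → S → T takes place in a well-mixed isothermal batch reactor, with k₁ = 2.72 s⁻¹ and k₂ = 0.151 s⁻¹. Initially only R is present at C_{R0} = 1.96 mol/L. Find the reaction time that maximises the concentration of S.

The intermediate peaks when r₁ = r₂, i.e. k₁e^(−k₁t) = k₂e^(−k₂t), giving t_opt = ln(k₂/k₁)/(k₂−k₁).
= ln(0.151/2.72)/(0.151−2.72) = ln(0.05551)/-2.569 = -2.891/-2.569 = 1.13 s.

1.13 s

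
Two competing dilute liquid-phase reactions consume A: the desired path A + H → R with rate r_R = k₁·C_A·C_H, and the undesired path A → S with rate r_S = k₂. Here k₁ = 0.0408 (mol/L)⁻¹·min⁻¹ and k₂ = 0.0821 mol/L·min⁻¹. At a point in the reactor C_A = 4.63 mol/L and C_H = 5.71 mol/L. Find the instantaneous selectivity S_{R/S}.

S_{R/S} = r_R/r_S = (k₁·C_A·C_H)/(k₂) = (k₁/k₂)·C_A·C_H.
= (0.0408×4.630×5.710) / (0.0821) = 1.079/0.08210 = 13.1.

13.1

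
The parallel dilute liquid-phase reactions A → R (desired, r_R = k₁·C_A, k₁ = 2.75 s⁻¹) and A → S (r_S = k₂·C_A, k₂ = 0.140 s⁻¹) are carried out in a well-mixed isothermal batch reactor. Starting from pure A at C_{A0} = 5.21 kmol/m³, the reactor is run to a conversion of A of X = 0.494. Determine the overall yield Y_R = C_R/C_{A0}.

0.470

C_A = C_{A0}(1−X) = 2.636 kmol/m³.
Both paths are first order in A, so the instantaneous fraction to R is constant: dC_R/d(−C_A) = k₁/(k₁+k₂) = 0.9516.
C_R = 0.9516·(C_{A0}−C_A) = 0.9516×2.574 = 2.45 kmol/m³.
Y_R = C_R/C_{A0} = 2.449/5.21 = 0.470.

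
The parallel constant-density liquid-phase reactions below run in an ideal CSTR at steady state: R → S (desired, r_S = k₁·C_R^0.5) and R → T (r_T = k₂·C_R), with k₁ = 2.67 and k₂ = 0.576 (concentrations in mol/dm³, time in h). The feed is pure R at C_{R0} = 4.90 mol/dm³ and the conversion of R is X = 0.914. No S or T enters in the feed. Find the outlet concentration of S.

3.93 mol/dm³

Exit C_R = C_{R0}(1−X) = 4.90×0.0860 = 0.4214 mol/dm³.
In a CSTR the entire volume is at exit conditions, so r_S = 2.67×0.4214^0.5 = 1.733 and r_T = 0.576×0.4214 = 0.2427.
Fraction of consumed R going to S: r_S/(r_S+r_T) = 0.8772.
C_S = 0.8772·C_{R0}·X = 0.8772×4.90×0.914 = 3.93 mol/dm³.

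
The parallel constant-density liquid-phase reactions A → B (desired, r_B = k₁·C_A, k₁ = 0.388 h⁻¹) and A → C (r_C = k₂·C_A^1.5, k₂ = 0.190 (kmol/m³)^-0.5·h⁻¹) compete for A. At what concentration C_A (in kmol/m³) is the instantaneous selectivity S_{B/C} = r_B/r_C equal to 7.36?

S_{B/C} = (k₁/k₂)·C_A^-0.5 ⇒ C_A = (S·k₂/k₁)^(-2).
= (7.36×0.190/0.388)^(-2) = (3.604)^(-2) = 0.0770 kmol/m³.

0.0770 kmol/m³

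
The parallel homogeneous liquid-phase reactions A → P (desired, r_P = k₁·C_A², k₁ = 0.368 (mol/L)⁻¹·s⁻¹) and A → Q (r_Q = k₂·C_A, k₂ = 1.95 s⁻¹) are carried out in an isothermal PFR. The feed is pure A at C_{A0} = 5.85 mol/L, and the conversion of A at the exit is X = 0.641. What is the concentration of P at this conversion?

1.58 mol/L

C_A = C_{A0}(1−X) = 2.100 mol/L.
Along a PFR/batch, dC_Q/dC_A = −r_Q/(r_P+r_Q) = −k₂/(k₂+k₁·C_A).
Integrating from C_{A0} to C_A: C_Q = (1.95/0.368)·ln[(1.95+0.368·5.85)/(1.95+0.368·2.10)] = 5.299·ln(4.103/2.723) = 2.172 mol/L.
Then C_P = (C_{A0}−C_A) − C_Q = 3.750 − 2.172 = 1.577 mol/L.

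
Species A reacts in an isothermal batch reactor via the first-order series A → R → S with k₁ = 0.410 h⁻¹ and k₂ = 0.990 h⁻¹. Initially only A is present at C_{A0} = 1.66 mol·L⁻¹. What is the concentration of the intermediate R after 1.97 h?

0.356 mol·L⁻¹

For first-order series with pure A initially, C_R(t) = k₁C_{A0}/(k₂−k₁)·(e^(−k₁t) − e^(−k₂t)).
e^(−k₁t) = e^(−0.410×1.97) = e^(−0.8077) = 0.4459; e^(−k₂t) = e^(−1.950) = 0.1422.
C_R = 0.410×1.66/(0.990−0.410) × (0.4459−0.1422) = 1.173×0.3037 = 0.3563 mol·L⁻¹.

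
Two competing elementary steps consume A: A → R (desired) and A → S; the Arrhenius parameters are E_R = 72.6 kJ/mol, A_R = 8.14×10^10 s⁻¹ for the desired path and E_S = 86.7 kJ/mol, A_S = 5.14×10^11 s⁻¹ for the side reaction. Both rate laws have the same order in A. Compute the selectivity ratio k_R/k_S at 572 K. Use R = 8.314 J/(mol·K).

3.07

With equal orders, S_{R/S} = k_R/k_S = (A_R/A_S)·exp[(E_S−E_R)/(RT)].
(E_S−E_R)/(RT) = (86.7−72.6)×10³/(8.314×572) = 14100/4756 = 2.965.
k_R/k_S = (8.14×10^10/5.14×10^11)·exp(2.965) = 0.1584 × 19.39 = 3.07.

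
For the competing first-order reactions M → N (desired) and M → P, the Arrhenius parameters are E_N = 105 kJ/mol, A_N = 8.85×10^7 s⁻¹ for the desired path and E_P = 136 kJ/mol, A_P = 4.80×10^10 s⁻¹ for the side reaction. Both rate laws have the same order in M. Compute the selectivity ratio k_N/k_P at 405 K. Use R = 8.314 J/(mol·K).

Since both paths have the same order in M, the concentration cancels and S_{N/P} = k_N/k_P = (A_N/A_P)·exp[(E_P−E_N)/(RT)].
(E_P−E_N)/(RT) = (136−105)×10³/(8.314×405) = 31000/3367 = 9.207.
k_N/k_P = (8.85×10^7/4.80×10^10)·exp(9.207) = 0.001844 × 9962 = 18.4.

18.4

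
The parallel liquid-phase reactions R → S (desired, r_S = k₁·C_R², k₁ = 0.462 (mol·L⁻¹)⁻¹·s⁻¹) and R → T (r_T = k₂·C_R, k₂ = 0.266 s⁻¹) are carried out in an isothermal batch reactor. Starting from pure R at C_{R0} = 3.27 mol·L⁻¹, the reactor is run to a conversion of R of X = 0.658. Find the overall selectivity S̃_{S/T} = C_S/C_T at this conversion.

C_R = C_{R0}(1−X) = 1.118 mol·L⁻¹.
Along a PFR/batch, dC_T/dC_R = −r_T/(r_S+r_T) = −k₂/(k₂+k₁·C_R).
Integrating from C_{R0} to C_R: C_T = (0.266/0.462)·ln[(0.266+0.462·3.27)/(0.266+0.462·1.12)] = 0.5758·ln(1.777/0.7827) = 0.4720 mol·L⁻¹.
Then C_S = (C_{R0}−C_R) − C_T = 2.152 − 0.4720 = 1.680 mol·L⁻¹.
S̃_{S/T} = C_S/C_T = 1.680/0.4720 = 3.56.

3.56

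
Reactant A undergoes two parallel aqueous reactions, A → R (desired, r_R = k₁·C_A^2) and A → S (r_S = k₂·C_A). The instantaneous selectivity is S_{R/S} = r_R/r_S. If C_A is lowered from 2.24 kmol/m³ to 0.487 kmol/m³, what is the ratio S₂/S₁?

S_{R/S} = (k₁/k₂)·C_A, so S₂/S₁ = (C_{A,2}/C_{A,1}).
= 0.487/2.24 = 0.217.
Selectivity toward R falls as C_A falls — high-concentration operation is favoured.

0.217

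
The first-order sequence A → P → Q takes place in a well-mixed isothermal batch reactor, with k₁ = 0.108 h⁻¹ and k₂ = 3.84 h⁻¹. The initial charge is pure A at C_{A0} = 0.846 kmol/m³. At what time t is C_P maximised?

Setting dC_P/dt = 0 gives t_opt = ln(k₂/k₁)/(k₂−k₁).
= ln(3.84/0.108)/(3.84−0.108) = ln(35.56)/3.732 = 3.571/3.732 = 0.957 h.

0.957 h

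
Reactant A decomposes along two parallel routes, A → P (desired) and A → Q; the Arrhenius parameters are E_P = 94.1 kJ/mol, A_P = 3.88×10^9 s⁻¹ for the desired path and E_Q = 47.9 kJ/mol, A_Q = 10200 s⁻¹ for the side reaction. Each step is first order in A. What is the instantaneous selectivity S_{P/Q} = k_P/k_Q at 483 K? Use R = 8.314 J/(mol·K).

3.83

With equal orders, S_{P/Q} = k_P/k_Q = (A_P/A_Q)·exp[(E_Q−E_P)/(RT)].
(E_Q−E_P)/(RT) = (47.9−94.1)×10³/(8.314×483) = -46200/4016 = -11.50.
k_P/k_Q = (3.88×10^9/10200)·exp(-11.50) = 3.804×10^5 × 1.008×10^-5 = 3.83.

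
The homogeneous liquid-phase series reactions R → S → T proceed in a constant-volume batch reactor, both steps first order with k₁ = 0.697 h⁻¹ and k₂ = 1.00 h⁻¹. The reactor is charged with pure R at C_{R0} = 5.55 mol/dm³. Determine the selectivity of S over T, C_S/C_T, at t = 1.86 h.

Solving the coupled first-order balances gives C_S(t) = [k₁/(k₂−k₁)]·C_{R0}·(e^(−k₁t) − e^(−k₂t)).
e^(−k₁t) = e^(−0.697×1.86) = e^(−1.296) = 0.2735; e^(−k₂t) = e^(−1.860) = 0.1557.
C_S = 0.697×5.55/(1.00−0.697) × (0.2735−0.1557) = 12.77×0.1178 = 1.504 mol/dm³.
C_R = C_{R0}e^(−k₁t) = 1.518 mol/dm³, so C_T = C_{R0}−C_R−C_S = 2.528 mol/dm³; C_S/C_T = 0.595.

0.595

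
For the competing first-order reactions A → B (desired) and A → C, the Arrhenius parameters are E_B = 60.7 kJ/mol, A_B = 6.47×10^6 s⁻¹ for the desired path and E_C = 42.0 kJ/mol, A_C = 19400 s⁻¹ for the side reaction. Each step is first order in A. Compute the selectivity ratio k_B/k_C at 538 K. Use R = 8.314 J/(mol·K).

Since both paths have the same order in A, the concentration cancels and S_{B/C} = k_B/k_C = (A_B/A_C)·exp[(E_C−E_B)/(RT)].
(E_C−E_B)/(RT) = (42.0−60.7)×10³/(8.314×538) = -18700/4473 = -4.181.
k_B/k_C = (6.47×10^6/19400)·exp(-4.181) = 333.5 × 0.01529 = 5.10.

5.10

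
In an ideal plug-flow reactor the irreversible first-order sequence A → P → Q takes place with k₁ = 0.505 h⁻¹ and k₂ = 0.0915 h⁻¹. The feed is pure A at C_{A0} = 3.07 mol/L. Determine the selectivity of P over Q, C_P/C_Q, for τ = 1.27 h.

Solving the coupled first-order balances gives C_P(τ) = [k₁/(k₂−k₁)]·C_{A0}·(e^(−k₁τ) − e^(−k₂τ)).
e^(−k₁τ) = e^(−0.505×1.27) = e^(−0.6413) = 0.5266; e^(−k₂τ) = e^(−0.1162) = 0.8903.
C_P = 0.505×3.07/(0.0915−0.505) × (0.5266−0.8903) = (-3.749)×(-0.3637) = 1.364 mol/L.
C_A = C_{A0}e^(−k₁τ) = 1.617 mol/L, so C_Q = C_{A0}−C_A−C_P = 0.08972 mol/L; C_P/C_Q = 15.2.

15.2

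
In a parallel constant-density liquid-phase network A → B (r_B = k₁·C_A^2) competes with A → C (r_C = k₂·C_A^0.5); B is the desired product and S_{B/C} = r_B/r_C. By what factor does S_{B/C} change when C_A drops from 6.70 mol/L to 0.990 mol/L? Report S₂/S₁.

0.0568

S_{B/C} = (k₁/k₂)·C_A^1.5, so S₂/S₁ = (C_{A,2}/C_{A,1})^1.5.
= (0.990/6.70)^1.5 = (0.1478)^1.5 = 0.0568.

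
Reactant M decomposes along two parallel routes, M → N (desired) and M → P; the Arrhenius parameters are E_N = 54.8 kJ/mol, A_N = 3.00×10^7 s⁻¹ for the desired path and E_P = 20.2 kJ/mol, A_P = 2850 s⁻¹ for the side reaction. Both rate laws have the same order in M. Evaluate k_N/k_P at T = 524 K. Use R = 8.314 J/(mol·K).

3.74

k_N/k_P = (A_N/A_P)·exp[−(E_N−E_P)/(RT)] = (A_N/A_P)·exp[(E_P−E_N)/(RT)].
(E_P−E_N)/(RT) = (20.2−54.8)×10³/(8.314×524) = -34600/4357 = -7.942.
k_N/k_P = (3.00×10^7/2850)·exp(-7.942) = 10526 × 3.555×10^-4 = 3.74.
Since E_N > E_P, raising the temperature improves selectivity toward N.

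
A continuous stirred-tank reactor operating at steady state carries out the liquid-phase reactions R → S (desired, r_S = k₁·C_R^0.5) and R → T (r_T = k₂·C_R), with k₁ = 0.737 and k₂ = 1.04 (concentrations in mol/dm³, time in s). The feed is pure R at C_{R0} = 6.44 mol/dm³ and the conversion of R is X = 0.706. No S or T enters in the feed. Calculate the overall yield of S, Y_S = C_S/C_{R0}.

Exit C_R = C_{R0}(1−X) = 6.44×0.294 = 1.893 mol/dm³.
In a CSTR the entire volume is at exit conditions, so r_S = 0.737×1.893^0.5 = 1.014 and r_T = 1.04×1.893 = 1.969.
Fraction of consumed R going to S: r_S/(r_S+r_T) = 0.3399.
C_S = 0.3399·C_{R0}·X = 0.3399×6.44×0.706 = 1.55 mol/dm³; Y_S = C_S/C_{R0} = 0.240.

0.240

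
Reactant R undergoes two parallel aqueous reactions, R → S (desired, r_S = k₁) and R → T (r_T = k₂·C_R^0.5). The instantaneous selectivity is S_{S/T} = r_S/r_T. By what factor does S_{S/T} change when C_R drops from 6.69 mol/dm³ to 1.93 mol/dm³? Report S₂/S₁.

1.86

S_{S/T} = (k₁/k₂)·C_R^-0.5, so S₂/S₁ = (C_{R,2}/C_{R,1})^-0.5.
= (1.93/6.69)^(-0.5) = (0.2885)^(-0.5) = 1.86.
Selectivity toward S rises as C_R falls — low-concentration operation is favoured.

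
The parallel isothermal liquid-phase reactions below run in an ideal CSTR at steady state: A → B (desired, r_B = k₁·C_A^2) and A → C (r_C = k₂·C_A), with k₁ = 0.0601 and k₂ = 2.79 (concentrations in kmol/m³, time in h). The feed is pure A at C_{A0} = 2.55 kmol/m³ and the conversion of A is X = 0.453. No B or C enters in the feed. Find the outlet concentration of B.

Exit C_A = C_{A0}(1−X) = 2.55×0.547 = 1.395 kmol/m³.
In a CSTR the entire volume is at exit conditions, so r_B = 0.0601×1.395^2 = 0.1169 and r_C = 2.79×1.395 = 3.892.
Fraction of consumed A going to B: r_B/(r_B+r_C) = 0.02917.
C_B = 0.02917·C_{A0}·X = 0.02917×2.55×0.453 = 0.0337 kmol/m³.

0.0337 kmol/m³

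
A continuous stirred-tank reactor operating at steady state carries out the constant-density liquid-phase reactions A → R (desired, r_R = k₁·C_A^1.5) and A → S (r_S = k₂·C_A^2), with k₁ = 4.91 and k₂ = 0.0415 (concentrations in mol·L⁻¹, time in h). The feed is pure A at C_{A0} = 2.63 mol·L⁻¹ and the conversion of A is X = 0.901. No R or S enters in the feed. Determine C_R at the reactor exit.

2.36 mol·L⁻¹

Exit C_A = C_{A0}(1−X) = 2.63×0.0990 = 0.2604 mol·L⁻¹.
In a CSTR the entire volume is at exit conditions, so r_R = 4.91×0.2604^1.5 = 0.6523 and r_S = 0.0415×0.2604^2 = 0.002813.
Fraction of consumed A going to R: r_R/(r_R+r_S) = 0.9957.
C_R = 0.9957·C_{A0}·X = 0.9957×2.63×0.901 = 2.36 mol·L⁻¹.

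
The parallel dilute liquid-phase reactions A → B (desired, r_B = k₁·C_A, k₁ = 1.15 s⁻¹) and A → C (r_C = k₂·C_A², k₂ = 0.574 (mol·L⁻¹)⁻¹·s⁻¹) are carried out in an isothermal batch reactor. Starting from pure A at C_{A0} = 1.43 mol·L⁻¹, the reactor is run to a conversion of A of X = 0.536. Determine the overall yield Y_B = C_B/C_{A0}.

0.354

C_A = C_{A0}(1−X) = 0.6635 mol·L⁻¹.
Along a PFR/batch, dC_B/dC_A = −r_B/(r_B+r_C) = −k₁/(k₁+k₂·C_A).
Integrating from C_{A0} to C_A: C_B = (1.15/0.574)·ln[(1.15+0.574·1.43)/(1.15+0.574·0.664)] = 2.003·ln(1.971/1.531) = 0.5061 mol·L⁻¹.
Y_B = C_B/C_{A0} = 0.5061/1.43 = 0.354.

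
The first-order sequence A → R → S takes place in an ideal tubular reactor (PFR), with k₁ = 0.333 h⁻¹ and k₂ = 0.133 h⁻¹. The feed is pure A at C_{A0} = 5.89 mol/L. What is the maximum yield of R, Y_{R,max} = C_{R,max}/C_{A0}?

For a first-order series the maximum intermediate yield is C_{R,max}/C_{A0} = (k₁/k₂)^[k₂/(k₂−k₁)].
= (0.333/0.133)^(0.133/(0.133−0.333)) = (2.504)^(-0.6650) = 0.5432.

0.543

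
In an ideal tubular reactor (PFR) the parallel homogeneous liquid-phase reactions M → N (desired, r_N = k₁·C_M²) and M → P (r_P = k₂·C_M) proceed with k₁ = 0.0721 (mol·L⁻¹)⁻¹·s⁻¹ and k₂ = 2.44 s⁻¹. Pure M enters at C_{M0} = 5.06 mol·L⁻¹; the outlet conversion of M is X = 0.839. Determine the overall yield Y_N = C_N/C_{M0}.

0.0661

C_M = C_{M0}(1−X) = 0.8147 mol·L⁻¹.
Along a PFR/batch, dC_P/dC_M = −r_P/(r_N+r_P) = −k₂/(k₂+k₁·C_M).
Integrating from C_{M0} to C_M: C_P = (2.44/0.0721)·ln[(2.44+0.0721·5.06)/(2.44+0.0721·0.815)] = 33.84·ln(2.805/2.499) = 3.911 mol·L⁻¹.
Then C_N = (C_{M0}−C_M) − C_P = 4.245 − 3.911 = 0.3347 mol·L⁻¹.
Y_N = C_N/C_{M0} = 0.3347/5.06 = 0.0661.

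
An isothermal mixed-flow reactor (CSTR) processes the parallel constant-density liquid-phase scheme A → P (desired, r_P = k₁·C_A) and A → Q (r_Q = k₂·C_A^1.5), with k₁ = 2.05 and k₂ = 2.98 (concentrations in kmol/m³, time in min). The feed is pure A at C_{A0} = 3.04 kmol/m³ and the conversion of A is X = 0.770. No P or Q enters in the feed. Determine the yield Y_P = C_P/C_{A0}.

0.348

Exit C_A = C_{A0}(1−X) = 3.04×0.230 = 0.6992 kmol/m³.
Rates in a CSTR are evaluated at the outlet concentration: r_P = 2.05×0.6992 = 1.433, r_Q = 2.98×0.6992^1.5 = 1.742.
Fraction of consumed A going to P: r_P/(r_P+r_Q) = 0.4514.
C_P = 0.4514·C_{A0}·X = 0.4514×3.04×0.770 = 1.06 kmol/m³; Y_P = C_P/C_{A0} = 0.348.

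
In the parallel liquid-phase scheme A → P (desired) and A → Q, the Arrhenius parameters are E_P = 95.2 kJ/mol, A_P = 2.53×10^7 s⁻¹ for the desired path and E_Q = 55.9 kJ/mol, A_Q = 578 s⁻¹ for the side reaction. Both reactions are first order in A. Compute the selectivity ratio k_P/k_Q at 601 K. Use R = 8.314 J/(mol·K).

16.8

Since both paths have the same order in A, the concentration cancels and S_{P/Q} = k_P/k_Q = (A_P/A_Q)·exp[(E_Q−E_P)/(RT)].
(E_Q−E_P)/(RT) = (55.9−95.2)×10³/(8.314×601) = -39300/4997 = -7.865.
k_P/k_Q = (2.53×10^7/578)·exp(-7.865) = 43772 × 3.839×10^-4 = 16.8.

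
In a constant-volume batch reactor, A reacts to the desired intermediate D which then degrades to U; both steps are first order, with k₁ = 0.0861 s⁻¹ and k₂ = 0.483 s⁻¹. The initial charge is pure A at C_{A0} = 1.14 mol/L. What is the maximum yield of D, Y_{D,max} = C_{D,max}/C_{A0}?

0.123

For a first-order series the maximum intermediate yield is C_{D,max}/C_{A0} = (k₁/k₂)^[k₂/(k₂−k₁)].
= (0.0861/0.483)^(0.483/(0.483−0.0861)) = (0.1783)^(1.217) = 0.1226.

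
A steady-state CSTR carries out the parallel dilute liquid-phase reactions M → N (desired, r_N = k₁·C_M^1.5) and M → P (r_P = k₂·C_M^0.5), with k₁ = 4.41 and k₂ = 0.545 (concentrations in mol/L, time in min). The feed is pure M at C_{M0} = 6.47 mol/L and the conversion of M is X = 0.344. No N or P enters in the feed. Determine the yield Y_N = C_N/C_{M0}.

0.334

Exit C_M = C_{M0}(1−X) = 6.47×0.656 = 4.244 mol/L.
A CSTR operates uniformly at the exit composition, giving r_N = 38.56 and r_P = 1.123 (each k·C_M^n at C_M = 4.244).
Fraction of consumed M going to N: r_N/(r_N+r_P) = 0.9717.
C_N = 0.9717·C_{M0}·X = 0.9717×6.47×0.344 = 2.16 mol/L; Y_N = C_N/C_{M0} = 0.334.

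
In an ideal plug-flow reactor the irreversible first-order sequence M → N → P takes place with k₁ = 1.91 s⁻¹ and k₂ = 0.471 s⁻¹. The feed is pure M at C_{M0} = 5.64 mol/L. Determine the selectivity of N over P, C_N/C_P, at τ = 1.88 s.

1.11

Solving the coupled first-order balances gives C_N(τ) = [k₁/(k₂−k₁)]·C_{M0}·(e^(−k₁τ) − e^(−k₂τ)).
e^(−k₁τ) = e^(−1.91×1.88) = e^(−3.591) = 0.02758; e^(−k₂τ) = e^(−0.8855) = 0.4125.
C_N = 1.91×5.64/(0.471−1.91) × (0.02758−0.4125) = (-7.486)×(-0.3849) = 2.882 mol/L.
C_M = C_{M0}e^(−k₁τ) = 0.1555 mol/L, so C_P = C_{M0}−C_M−C_N = 2.603 mol/L; C_N/C_P = 1.11.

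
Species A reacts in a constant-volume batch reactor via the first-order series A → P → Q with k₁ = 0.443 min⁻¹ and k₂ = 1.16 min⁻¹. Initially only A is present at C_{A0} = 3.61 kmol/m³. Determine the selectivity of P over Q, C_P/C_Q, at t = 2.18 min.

0.429

The intermediate concentration in a first-order A→B→C sequence is C_P = k₁C_{A0}(e^(−k₁t) − e^(−k₂t))/(k₂−k₁).
e^(−k₁t) = e^(−0.443×2.18) = e^(−0.9657) = 0.3807; e^(−k₂t) = e^(−2.529) = 0.07975.
C_P = 0.443×3.61/(1.16−0.443) × (0.3807−0.07975) = 2.230×0.3009 = 0.6712 kmol/m³.
C_A = C_{A0}e^(−k₁t) = 1.374 kmol/m³, so C_Q = C_{A0}−C_A−C_P = 1.564 kmol/m³; C_P/C_Q = 0.429.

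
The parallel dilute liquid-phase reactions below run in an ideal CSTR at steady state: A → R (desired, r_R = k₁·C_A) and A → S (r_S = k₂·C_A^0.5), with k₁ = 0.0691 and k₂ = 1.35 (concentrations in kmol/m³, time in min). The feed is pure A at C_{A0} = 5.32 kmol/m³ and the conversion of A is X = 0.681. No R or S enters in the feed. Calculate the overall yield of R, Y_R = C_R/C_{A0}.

Exit C_A = C_{A0}(1−X) = 5.32×0.319 = 1.697 kmol/m³.
In a CSTR the entire volume is at exit conditions, so r_R = 0.0691×1.697 = 0.1173 and r_S = 1.35×1.697^0.5 = 1.759.
Fraction of consumed A going to R: r_R/(r_R+r_S) = 0.06251.
C_R = 0.06251·C_{A0}·X = 0.06251×5.32×0.681 = 0.226 kmol/m³; Y_R = C_R/C_{A0} = 0.0426.

0.0426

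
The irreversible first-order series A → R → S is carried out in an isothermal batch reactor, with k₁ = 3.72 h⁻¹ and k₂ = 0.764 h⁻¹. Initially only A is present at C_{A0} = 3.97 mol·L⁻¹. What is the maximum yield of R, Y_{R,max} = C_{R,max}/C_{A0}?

Evaluating C_R at t_opt = ln(k₂/k₁)/(k₂−k₁) gives C_{R,max}/C_{A0} = (k₁/k₂)^[k₂/(k₂−k₁)].
= (3.72/0.764)^(0.764/(0.764−3.72)) = (4.869)^(-0.2585) = 0.6642.

0.664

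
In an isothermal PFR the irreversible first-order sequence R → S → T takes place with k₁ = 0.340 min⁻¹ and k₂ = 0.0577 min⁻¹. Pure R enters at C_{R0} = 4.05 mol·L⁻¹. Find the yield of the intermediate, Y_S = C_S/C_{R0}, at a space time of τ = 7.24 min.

Solving the coupled first-order balances gives C_S(τ) = [k₁/(k₂−k₁)]·C_{R0}·(e^(−k₁τ) − e^(−k₂τ)).
e^(−k₁τ) = e^(−0.340×7.24) = e^(−2.462) = 0.08530; e^(−k₂τ) = e^(−0.4177) = 0.6585.
C_S = 0.340×4.05/(0.0577−0.340) × (0.08530−0.6585) = (-4.878)×(-0.5732) = 2.796 mol·L⁻¹.
Y_S = C_S/C_{R0} = 2.796/4.05 = 0.690.

0.690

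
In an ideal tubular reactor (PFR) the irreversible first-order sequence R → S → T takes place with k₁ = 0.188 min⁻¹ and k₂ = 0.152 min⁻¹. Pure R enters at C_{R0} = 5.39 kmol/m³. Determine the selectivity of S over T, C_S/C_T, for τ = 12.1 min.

0.485

The intermediate concentration in a first-order A→B→C sequence is C_S = k₁C_{R0}(e^(−k₁τ) − e^(−k₂τ))/(k₂−k₁).
e^(−k₁τ) = e^(−0.188×12.1) = e^(−2.275) = 0.1028; e^(−k₂τ) = e^(−1.839) = 0.1589.
C_S = 0.188×5.39/(0.152−0.188) × (0.1028−0.1589) = (-28.15)×(-0.05613) = 1.580 kmol/m³.
C_R = C_{R0}e^(−k₁τ) = 0.5542 kmol/m³, so C_T = C_{R0}−C_R−C_S = 3.256 kmol/m³; C_S/C_T = 0.485.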